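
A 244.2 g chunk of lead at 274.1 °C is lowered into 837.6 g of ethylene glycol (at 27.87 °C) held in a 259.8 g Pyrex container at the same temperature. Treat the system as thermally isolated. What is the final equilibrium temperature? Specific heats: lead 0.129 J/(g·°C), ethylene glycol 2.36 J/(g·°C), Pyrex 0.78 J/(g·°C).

Setting the total heat transfer to zero:
244.2*0.129*(T − 274.1) + 837.6*2.36*(T − 27.87) + 259.8*0.78*(T − 27.87) = 0
2210.9 T = 69374
T ≈ 31.38 °C

T_f ≈ 31.4 °C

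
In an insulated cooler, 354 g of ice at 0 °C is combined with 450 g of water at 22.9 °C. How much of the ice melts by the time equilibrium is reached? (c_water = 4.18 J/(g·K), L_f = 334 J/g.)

Water can give up m c ΔT = 450×4.18×22.9 = 43075 J before reaching 0 °C.
To melt every bit of ice: 354×334 = 118236 J.
That's not enough to melt it all — equilibrium is at 0 °C with ice remaining.
m_melted×334 = 43075  ⇒  m_melted ≈ 129 g.

m_melted ≈ 129 g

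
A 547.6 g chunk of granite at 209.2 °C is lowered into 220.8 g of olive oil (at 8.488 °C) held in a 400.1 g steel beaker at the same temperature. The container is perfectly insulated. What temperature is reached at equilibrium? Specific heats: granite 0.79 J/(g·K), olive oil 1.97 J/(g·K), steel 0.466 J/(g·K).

T_f ≈ 90.9 °C

Taking heat into each body as positive, Σ m c ΔT = 0:
547.6*0.79*(T − 209.2) + 220.8*1.97*(T − 8.488) + 400.1*0.466*(T − 8.488) = 0
432.6(T − 209.2) + 434.98(T − 8.488) + 186.45(T − 8.488) = 0
1054 T = 95775
T ≈ 90.87 °C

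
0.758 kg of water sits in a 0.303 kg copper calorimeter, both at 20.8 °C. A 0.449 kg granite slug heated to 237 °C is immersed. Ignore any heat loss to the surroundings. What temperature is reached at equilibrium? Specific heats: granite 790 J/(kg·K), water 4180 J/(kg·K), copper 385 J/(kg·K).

Taking heat into each body as positive, Σ m c ΔT = 0:
0.449·790·(T − 237) + 0.758·4180·(T − 20.8) + 0.303·385·(T − 20.8) = 0
(354.71 + 3168.4 + 116.66) T = 354.71·237 + 3168.4·20.8 + 116.66·20.8
T ≈ 41.87 °C

T_f ≈ 41.9 °C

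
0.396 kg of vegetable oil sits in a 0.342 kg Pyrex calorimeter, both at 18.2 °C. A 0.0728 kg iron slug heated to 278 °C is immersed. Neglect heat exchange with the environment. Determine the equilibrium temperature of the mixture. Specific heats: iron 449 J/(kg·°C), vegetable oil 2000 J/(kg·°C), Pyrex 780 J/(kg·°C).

T_f ≈ 26.0 °C

Energy conservation, ΣQ = 0:
0.0728*449*(T − 278) + 0.396*2000*(T − 18.2) + 0.342*780*(T − 18.2) = 0
(32.69 + 792 + 266.76) T = 32.69*278 + 792*18.2 + 266.76*18.2
T = 28356 / 1091.4 = 26 °C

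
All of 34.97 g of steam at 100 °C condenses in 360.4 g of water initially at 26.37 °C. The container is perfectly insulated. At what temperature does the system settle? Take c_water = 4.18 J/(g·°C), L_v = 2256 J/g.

Net heat exchanged in the isolated system is zero:
steam→water at 100 °C releases m L_v = 34.97·2256 = 78892
  condensed water 100 °C→T: 146.17(T − 100)
  original water: 1506.5(T − 26.37)
1652.6 T = 78892 + 14617 + 39726 = 133235
T ≈ 80.62 °C (< 100 °C, so full condensation is consistent).

T_f ≈ 80.6 °C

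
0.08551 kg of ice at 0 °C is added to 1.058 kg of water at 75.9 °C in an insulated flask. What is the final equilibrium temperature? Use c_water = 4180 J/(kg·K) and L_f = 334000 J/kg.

T_f ≈ 64.2 °C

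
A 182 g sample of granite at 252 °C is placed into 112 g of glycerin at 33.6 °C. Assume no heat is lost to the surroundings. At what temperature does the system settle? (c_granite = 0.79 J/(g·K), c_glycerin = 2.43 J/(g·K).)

T_f ≈ 109.1 °C

Conservation of energy gives ΣQ = 0:
182*0.79*(T − 252) + 112*2.43*(T − 33.6) = 0
143.78(T − 252) + 272.16(T − 33.6) = 0
415.94 T = 45377
T = 45377/415.94 ≈ 109.10 °C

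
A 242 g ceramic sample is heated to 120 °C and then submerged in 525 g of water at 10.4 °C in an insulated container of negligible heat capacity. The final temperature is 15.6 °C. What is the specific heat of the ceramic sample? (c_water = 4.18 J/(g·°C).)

c ≈ 0.452 J/(g·°C)

Conservation of energy gives ΣQ = 0:
242·c·(15.6 − 120) + 525·4.18·(15.6 − 10.4) = 0
-25265 c = -11411
c = -11411/-25265 ≈ 0.4517 J/(g·°C)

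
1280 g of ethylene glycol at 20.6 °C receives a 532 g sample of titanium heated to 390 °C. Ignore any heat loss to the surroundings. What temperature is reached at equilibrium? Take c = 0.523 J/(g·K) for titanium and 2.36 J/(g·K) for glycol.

Energy conservation, ΣQ = 0:
532×0.523×(T − 390) + 1280×2.36×(T − 20.6) = 0
3299 T = 170741
T = 170741/3299 ≈ 51.75 °C

T_f ≈ 51.8 °C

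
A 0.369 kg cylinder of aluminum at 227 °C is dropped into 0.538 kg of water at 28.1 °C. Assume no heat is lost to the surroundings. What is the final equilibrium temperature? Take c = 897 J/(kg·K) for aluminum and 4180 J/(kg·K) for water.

Set heat shed by the hot body equal to heat absorbed by the cold body:
0.369*897*(227 − T) = 0.538*4180*(T − 28.1)
330.99(227 − T) = 2248.8(T − 28.1)
2579.8 T = 138328  ⇒  T ≈ 53.62 °C

T_f ≈ 53.6 °C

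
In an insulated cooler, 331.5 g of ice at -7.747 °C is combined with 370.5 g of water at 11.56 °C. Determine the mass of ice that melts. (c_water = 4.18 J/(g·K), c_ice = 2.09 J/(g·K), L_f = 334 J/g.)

m_melted ≈ 37.5 g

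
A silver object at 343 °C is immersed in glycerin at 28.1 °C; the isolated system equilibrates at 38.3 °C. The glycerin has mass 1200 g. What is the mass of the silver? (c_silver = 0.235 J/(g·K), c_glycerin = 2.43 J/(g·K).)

m ≈ 415 g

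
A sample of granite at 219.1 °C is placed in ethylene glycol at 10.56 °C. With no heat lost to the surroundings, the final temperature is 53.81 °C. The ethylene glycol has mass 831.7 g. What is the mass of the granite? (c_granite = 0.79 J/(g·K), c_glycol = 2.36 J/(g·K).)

Heat lost by the granite = heat gained by the glycol:
m·0.79·(219.1 − 53.81) = 831.7·2.36·(53.81 − 10.56)
130.58 m = 84892  ⇒  m ≈ 650.1 g

m ≈ 650 g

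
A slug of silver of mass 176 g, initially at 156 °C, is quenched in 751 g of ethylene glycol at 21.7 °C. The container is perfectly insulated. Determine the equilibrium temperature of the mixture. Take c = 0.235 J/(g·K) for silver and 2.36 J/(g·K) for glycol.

Heat lost by the silver equals heat gained by the glycol:
176×0.235×(156 − T) = 751×2.36×(T − 21.7)
41.36(156 − T) = 1772.4(T − 21.7)
1813.7 T = 44912  ⇒  T ≈ 24.76 °C

T_f ≈ 24.8 °C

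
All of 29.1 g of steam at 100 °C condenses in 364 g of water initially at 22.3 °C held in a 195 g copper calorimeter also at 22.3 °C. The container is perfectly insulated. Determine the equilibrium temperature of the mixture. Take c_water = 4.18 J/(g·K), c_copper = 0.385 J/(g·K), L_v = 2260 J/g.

T_f ≈ 66.1 °C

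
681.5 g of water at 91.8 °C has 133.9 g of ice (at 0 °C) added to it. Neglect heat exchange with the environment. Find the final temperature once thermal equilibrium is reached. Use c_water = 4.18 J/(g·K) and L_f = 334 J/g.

T_f ≈ 63.6 °C

Taking heat into each body as positive, Σ m c ΔT = 0:
melt ice: 133.9·334 = 44723; meltwater 0→T: 133.9·4.18·T = 559.7 T; water cools: 681.5·4.18·(T − 91.8) = 2848.7(T − 91.8)
3408.4 T = 261508 − 44723 = 216785
T ≈ 63.60 °C (positive, so assuming full melt was valid).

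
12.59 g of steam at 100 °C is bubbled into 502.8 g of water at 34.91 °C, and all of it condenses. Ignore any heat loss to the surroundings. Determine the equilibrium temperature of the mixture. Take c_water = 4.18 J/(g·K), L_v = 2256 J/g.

Taking heat into each body as positive, Σ m c ΔT = 0:
latent heat released on condensation: 12.59×2256 = 28403; condensed water 100 °C→T: 52.63(T − 100); original water: 2101.7(T − 34.91)
2154.3 T = 28403 + 5262.6 + 73370 = 107036
T ≈ 49.68 °C (< 100 °C, so full condensation is consistent).

T_f ≈ 49.7 °C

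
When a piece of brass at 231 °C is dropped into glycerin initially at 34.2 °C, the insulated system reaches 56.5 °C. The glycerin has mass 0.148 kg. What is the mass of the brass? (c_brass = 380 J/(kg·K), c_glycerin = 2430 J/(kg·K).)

m ≈ 0.121 kg

Heat lost by the brass = heat gained by the glycerin:
m·380·(231 − 56.5) = 0.148·2430·(56.5 − 34.2)
66310 m = 8020  ⇒  m ≈ 0.1209 kg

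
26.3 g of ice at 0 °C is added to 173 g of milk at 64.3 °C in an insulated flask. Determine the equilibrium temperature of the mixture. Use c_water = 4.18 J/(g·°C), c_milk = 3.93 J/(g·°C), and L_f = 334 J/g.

T_f ≈ 44.2 °C

Setting the total heat transfer to zero:
melt ice: 26.3·334 = 8784.2
  warm the meltwater: 109.93 T
  milk: 679.89(T − 64.3)
789.82 T = 43717 − 8784.2 = 34933
T ≈ 44.23 °C — above 0 °C, consistent with complete melting.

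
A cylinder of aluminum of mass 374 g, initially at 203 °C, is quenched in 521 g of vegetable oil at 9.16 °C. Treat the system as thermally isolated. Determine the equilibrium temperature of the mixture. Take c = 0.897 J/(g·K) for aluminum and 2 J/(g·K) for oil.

T_f ≈ 56.4 °C

Heat lost by the aluminum equals heat gained by the oil:
374×0.897×(203 − T) = 521×2×(T − 9.16)
335.48(203 − T) = 1042(T − 9.16)
1377.5 T = 77647  ⇒  T ≈ 56.37 °C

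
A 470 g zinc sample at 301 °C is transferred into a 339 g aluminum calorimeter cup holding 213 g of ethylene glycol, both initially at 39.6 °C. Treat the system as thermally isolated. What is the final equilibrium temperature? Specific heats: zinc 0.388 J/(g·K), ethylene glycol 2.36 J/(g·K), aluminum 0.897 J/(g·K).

T_f ≈ 87.8 °C

Energy conservation, ΣQ = 0:
470*0.388*(T − 301) + 213*2.36*(T − 39.6) + 339*0.897*(T − 39.6) = 0
989.12 T = 86838
T = 86838/989.12 ≈ 87.79 °C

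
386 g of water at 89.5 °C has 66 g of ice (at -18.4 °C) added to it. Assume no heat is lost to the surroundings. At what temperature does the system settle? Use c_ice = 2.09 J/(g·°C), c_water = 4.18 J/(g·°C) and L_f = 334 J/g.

T_f ≈ 63.4 °C

Taking heat into each body as positive, Σ m c ΔT = 0:
warm ice to 0 °C: 66×2.09×(0 − (-18.4)) = 2538.1
  fusion: m_ice L_f = 66×334 = 22044
  warm the meltwater: 275.88 T
  water: 1613.5(T − 89.5)
1889.4 T = 144406 − 24582 = 119824
T ≈ 63.42 °C (positive, so assuming full melt was valid).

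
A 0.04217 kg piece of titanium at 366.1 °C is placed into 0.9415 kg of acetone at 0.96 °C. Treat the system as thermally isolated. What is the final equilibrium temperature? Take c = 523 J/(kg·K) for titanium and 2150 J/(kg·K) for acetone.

With ΣQ=0 the equilibrium temperature is the m·c-weighted mean:
T_f = (22.05·366.1 + 2024.2·0.96) / (22.05 + 2024.2)
    = 10018 / 2046.3 ≈ 4.90 °C

T_f ≈ 4.9 °C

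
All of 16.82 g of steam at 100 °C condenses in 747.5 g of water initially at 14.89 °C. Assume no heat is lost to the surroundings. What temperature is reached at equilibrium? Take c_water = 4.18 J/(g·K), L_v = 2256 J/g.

T_f ≈ 28.6 °C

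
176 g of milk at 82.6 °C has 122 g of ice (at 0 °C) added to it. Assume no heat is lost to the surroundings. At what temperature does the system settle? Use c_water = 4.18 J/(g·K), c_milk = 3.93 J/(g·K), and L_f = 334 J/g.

T_f ≈ 13.6 °C

Energy balance with sensible and latent terms:
fusion: m_ice L_f = 122×334 = 40748; warm the meltwater: 509.96 T; milk: 691.68(T − 82.6)
1201.6 T = 57133 − 40748 = 16385
T ≈ 13.64 °C — above 0 °C, consistent with complete melting.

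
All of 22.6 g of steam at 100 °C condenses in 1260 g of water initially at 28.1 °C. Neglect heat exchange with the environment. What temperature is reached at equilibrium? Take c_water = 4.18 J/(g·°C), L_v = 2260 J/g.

T_f ≈ 38.9 °C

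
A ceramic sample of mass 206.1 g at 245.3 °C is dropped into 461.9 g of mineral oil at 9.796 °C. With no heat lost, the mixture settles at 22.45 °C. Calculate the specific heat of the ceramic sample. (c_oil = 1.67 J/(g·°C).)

c ≈ 0.213 J/(g·°C)

m_s c (T_s − T_f) = m_oil c_oil (T_f − T_0):
206.1×c×(245.3 − 22.45) = 461.9×1.67×(22.45 − 9.796)
45929 c = 9761  ⇒  c ≈ 0.2125 J/(g·°C)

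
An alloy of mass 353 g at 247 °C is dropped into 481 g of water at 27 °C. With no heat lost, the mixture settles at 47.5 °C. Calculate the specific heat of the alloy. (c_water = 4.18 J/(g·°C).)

m_s c (T_s − T_f) = m_water c_water (T_f − T_0):
353×c×(247 − 47.5) = 481×4.18×(47.5 − 27)
70424 c = 41217  ⇒  c ≈ 0.5853 J/(g·°C)

c ≈ 0.585 J/(g·°C)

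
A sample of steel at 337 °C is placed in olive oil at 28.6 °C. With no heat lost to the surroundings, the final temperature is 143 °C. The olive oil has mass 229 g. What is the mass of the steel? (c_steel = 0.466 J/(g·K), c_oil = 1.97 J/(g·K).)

Net heat exchanged in the isolated system is zero:
m×0.466×(143 − 337) + 229×1.97×(143 − 28.6) = 0
-90.4 m = -51609
m = -51609/-90.4 ≈ 570.9 g

m ≈ 571 g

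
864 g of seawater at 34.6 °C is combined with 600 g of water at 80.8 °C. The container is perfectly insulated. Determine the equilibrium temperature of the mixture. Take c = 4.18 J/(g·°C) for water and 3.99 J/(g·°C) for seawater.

Heat lost by the water equals heat gained by the seawater:
600*4.18*(80.8 − T) = 864*3.99*(T − 34.6)
2508(80.8 − T) = 3447.4(T − 34.6)
5955.4 T = 321925  ⇒  T ≈ 54.06 °C

T_f ≈ 54.1 °C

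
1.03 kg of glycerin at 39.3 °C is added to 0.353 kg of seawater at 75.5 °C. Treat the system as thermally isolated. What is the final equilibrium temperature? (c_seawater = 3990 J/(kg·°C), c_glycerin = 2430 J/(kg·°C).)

Set heat shed by the hot body equal to heat absorbed by the cold body:
0.353*3990*(75.5 − T) = 1.03*2430*(T − 39.3)
1408.5(75.5 − T) = 2502.9(T − 39.3)
3911.4 T = 204703  ⇒  T ≈ 52.34 °C

T_f ≈ 52.3 °C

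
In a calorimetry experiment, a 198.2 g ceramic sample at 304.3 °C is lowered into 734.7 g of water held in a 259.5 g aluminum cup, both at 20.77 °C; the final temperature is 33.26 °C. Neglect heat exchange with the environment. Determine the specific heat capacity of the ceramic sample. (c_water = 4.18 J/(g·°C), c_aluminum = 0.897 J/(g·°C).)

c ≈ 0.768 J/(g·°C)

Setting the total heat transfer to zero:
198.2×c×(33.26 − 304.3) + 734.7×4.18×(33.26 − 20.77) + 259.5×0.897×(33.26 − 20.77) = 0
-53720 c = -41265
c = -41265/-53720 ≈ 0.7681 J/(g·°C)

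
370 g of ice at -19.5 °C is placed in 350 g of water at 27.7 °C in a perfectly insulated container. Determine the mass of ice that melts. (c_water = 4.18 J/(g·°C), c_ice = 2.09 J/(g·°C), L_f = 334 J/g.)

m_melted ≈ 76.2 g

Cooling the water to 0 °C releases 350×4.18×27.7 = 40525 J.
Warming the ice to 0 °C takes 370×2.09×19.5 = 15079 J, leaving 25446 J for melting.
Fully melting the ice requires m_ice L_f = 370×334 = 123580 J.
25446 J < 123580 J, so only part of the ice melts and the system sits at 0 °C.
m_melt = 25446 / L_f = 76.18 g.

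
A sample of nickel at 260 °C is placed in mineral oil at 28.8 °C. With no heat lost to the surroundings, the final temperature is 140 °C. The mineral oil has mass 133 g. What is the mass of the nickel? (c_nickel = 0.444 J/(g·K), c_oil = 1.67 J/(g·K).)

m ≈ 464 g

Heat lost by the nickel = heat gained by the oil:
m×0.444×(260 − 140) = 133×1.67×(140 − 28.8)
53.28 m = 24699  ⇒  m ≈ 463.6 g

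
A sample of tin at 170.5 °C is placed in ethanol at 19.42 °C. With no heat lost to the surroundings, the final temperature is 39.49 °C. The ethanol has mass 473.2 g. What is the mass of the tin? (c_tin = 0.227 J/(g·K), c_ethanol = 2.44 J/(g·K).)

m ≈ 779 g

Heat lost by the tin = heat gained by the ethanol:
m×0.227×(170.5 − 39.49) = 473.2×2.44×(39.49 − 19.42)
29.74 m = 23173  ⇒  m ≈ 779.2 g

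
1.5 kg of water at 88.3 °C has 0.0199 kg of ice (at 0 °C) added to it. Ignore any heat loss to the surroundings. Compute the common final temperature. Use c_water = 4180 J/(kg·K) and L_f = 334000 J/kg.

T_f ≈ 86.1 °C

Let T be the final temperature. ΣQ_i = 0:
latent heat to melt: 0.0199×334000 = 6646.6
  meltwater 0→T: 0.0199×4180×T = 83.18 T
  water cools: 1.5×4180×(T − 88.3) = 6270(T − 88.3)
6353.2 T = 553641 − 6646.6 = 546994
T ≈ 86.10 °C — above 0 °C, consistent with complete melting.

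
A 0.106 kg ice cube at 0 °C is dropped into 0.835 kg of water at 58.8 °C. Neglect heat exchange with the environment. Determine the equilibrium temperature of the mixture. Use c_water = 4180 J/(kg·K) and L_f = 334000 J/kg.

T_f ≈ 43.2 °C

Let T be the final temperature. ΣQ_i = 0:
fusion: m_ice L_f = 0.106×334000 = 35404; meltwater 0→T: 0.106×4180×T = 443.08 T; water cools: 0.835×4180×(T − 58.8) = 3490.3(T − 58.8)
3933.4 T = 205230 − 35404 = 169826
T ≈ 43.18 °C (positive, so assuming full melt was valid).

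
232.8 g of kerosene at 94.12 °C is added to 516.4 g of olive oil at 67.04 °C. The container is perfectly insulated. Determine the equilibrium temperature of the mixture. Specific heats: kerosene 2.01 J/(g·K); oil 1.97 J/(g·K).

T_f ≈ 75.6 °C

|Q_kerosene| = |Q_oil|:
232.8·2.01·(94.12 − T) = 516.4·1.97·(T − 67.04)
467.93(94.12 − T) = 1017.3(T − 67.04)
1485.2 T = 112242  ⇒  T ≈ 75.57 °C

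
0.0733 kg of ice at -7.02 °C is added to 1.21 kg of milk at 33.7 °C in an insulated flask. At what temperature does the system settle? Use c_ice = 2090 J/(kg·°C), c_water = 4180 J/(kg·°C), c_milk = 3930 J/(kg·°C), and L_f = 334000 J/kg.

Energy balance with sensible and latent terms:
ice -7.02→0 °C: 0.0733×2090×7.02 = 1075.4
  latent heat to melt: 0.0733×334000 = 24482
  warm the meltwater: 306.39 T
  milk cools: 1.21×3930×(T − 33.7) = 4755.3(T − 33.7)
5061.7 T = 160254 − 25558 = 134696
T ≈ 26.61 °C — above 0 °C, consistent with complete melting.

T_f ≈ 26.6 °C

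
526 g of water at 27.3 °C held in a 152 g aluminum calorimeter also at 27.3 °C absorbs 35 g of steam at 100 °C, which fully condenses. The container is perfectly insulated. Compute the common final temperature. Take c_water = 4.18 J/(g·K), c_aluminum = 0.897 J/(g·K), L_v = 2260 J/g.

Energy balance with sensible and latent terms:
condense steam: −35·2260 = −79100
  condensed water 100 °C→T: 146.3(T − 100)
  original water: 2198.7(T − 27.3)
  cup: 136.34(T − 27.3)
2481.3 T = 79100 + 14630 + 63746 = 157476
T ≈ 63.46 °C, under the boiling point, so the assumption holds.

T_f ≈ 63.5 °C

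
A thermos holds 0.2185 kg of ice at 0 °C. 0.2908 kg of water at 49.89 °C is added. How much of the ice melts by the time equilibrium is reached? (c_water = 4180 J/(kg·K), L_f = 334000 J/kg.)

m_melted ≈ 0.182 kg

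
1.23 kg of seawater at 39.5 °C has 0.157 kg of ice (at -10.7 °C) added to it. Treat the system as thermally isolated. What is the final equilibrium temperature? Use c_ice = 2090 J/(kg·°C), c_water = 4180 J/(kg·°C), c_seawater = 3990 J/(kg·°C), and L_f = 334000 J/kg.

Sum of m c ΔT and latent-heat terms is zero:
warm ice to 0 °C: 0.157×2090×(0 − (-10.7)) = 3511
  latent heat to melt: 0.157×334000 = 52438
  meltwater 0→T: 0.157×4180×T = 656.26 T
  seawater: 4907.7(T − 39.5)
5564 T = 193854 − 55949 = 137905
T ≈ 24.79 °C — above 0 °C, consistent with complete melting.

T_f ≈ 24.8 °C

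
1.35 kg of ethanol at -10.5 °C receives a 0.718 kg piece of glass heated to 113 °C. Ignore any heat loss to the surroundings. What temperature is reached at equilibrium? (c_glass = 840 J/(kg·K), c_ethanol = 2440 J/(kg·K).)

Setting the total heat transfer to zero:
0.718*840*(T − 113) + 1.35*2440*(T − (-10.5)) = 0
(603.12 + 3294) T = 603.12*113 + 3294*(-10.5)
T = 33566 / 3897.1 = 8.61 °C

T_f ≈ 8.6 °C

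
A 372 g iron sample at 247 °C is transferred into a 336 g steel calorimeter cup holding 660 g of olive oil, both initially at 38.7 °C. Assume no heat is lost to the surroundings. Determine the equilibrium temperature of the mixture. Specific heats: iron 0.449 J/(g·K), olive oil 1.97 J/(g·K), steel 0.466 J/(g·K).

Conservation of energy gives ΣQ = 0:
372*0.449*(T − 247) + 660*1.97*(T − 38.7) + 336*0.466*(T − 38.7) = 0
167.03(T − 247) + 1300.2(T − 38.7) + 156.58(T − 38.7) = 0
1623.8 T = 97633
T = 97633/1623.8 ≈ 60.13 °C

T_f ≈ 60.1 °C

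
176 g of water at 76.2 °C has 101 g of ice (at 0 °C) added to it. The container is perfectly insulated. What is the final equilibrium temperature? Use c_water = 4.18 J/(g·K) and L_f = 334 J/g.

Let T be the final temperature. ΣQ_i = 0:
latent heat to melt: 101·334 = 33734; warm the meltwater: 422.18 T; water cools: 176·4.18·(T − 76.2) = 735.68(T − 76.2)
1157.9 T = 56059 − 33734 = 22325
T ≈ 19.28 °C — above 0 °C, consistent with complete melting.

T_f ≈ 19.3 °C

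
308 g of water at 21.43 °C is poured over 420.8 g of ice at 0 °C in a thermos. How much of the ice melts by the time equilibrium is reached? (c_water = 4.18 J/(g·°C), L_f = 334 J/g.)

Water can give up m c ΔT = 308·4.18·21.43 = 27590 J before reaching 0 °C.
To melt every bit of ice: 420.8·334 = 140547 J.
That's not enough to melt it all — equilibrium is at 0 °C with ice remaining.
Mass melted = 27590/334 ≈ 82.6 g.

m_melted ≈ 82.6 g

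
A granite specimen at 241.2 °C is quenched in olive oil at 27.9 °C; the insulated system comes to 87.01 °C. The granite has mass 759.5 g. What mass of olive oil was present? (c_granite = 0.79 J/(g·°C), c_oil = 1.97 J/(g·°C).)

|Q_granite| = |Q_oil|:
759.5·0.79·(241.2 − 87.01) = m·1.97·(87.01 − 27.9)
116.45 m = 92515  ⇒  m ≈ 794.5 g

m ≈ 794 g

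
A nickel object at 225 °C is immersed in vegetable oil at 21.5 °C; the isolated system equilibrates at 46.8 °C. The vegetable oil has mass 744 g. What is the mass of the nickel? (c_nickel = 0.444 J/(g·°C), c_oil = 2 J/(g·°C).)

Heat gained plus heat lost sum to zero:
m×0.444×(46.8 − 225) + 744×2×(46.8 − 21.5) = 0
-79.12 m = -37646
m = -37646/-79.12 ≈ 475.8 g

m ≈ 476 g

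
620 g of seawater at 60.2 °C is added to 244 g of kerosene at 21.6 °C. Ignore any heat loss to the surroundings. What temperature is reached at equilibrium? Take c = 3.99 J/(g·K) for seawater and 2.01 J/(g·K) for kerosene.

With ΣQ=0 the equilibrium temperature is the m·c-weighted mean:
T_f = (2473.8×60.2 + 490.44×21.6) / (2473.8 + 490.44)
    = 159516 / 2964.2 ≈ 53.81 °C

T_f ≈ 53.8 °C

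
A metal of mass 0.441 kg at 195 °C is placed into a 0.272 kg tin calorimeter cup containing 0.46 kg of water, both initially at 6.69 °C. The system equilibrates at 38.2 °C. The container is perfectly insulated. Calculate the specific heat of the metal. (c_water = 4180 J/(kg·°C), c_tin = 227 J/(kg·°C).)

c ≈ 904 J/(kg·°C)

Net heat exchanged in the isolated system is zero:
0.441·c·(38.2 − 195) + 0.46·4180·(38.2 − 6.69) + 0.272·227·(38.2 − 6.69) = 0
-69.15 c = -62533
c = -62533/-69.15 ≈ 904.3 J/(kg·°C)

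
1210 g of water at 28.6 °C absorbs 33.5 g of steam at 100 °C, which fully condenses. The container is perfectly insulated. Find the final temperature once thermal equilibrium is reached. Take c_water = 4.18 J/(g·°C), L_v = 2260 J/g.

T_f ≈ 45.1 °C

Conservation of energy gives ΣQ = 0:
condense steam: −33.5×2260 = −75710; condensate cools 100→T: 33.5×4.18×(T − 100) = 140.03(T − 100); original water: 5057.8(T − 28.6)
5197.8 T = 75710 + 14003 + 144653 = 234366
T ≈ 45.09 °C (< 100 °C, so full condensation is consistent).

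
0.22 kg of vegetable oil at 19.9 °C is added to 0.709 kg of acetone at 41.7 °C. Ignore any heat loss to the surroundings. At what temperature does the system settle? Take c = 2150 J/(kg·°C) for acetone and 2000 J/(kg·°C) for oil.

Set heat shed by the hot body equal to heat absorbed by the cold body:
0.709·2150·(41.7 − T) = 0.22·2000·(T − 19.9)
1524.3(41.7 − T) = 440(T − 19.9)
1964.3 T = 72321  ⇒  T ≈ 36.82 °C

T_f ≈ 36.8 °C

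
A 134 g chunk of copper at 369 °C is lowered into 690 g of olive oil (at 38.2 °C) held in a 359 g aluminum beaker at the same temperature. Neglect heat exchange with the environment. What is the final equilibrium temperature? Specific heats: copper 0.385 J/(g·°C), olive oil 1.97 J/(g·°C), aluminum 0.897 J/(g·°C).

Taking heat into each body as positive, Σ m c ΔT = 0:
134×0.385×(T − 369) + 690×1.97×(T − 38.2) + 359×0.897×(T − 38.2) = 0
51.59(T − 369) + 1359.3(T − 38.2) + 322.02(T − 38.2) = 0
(51.59 + 1359.3 + 322.02) T = 51.59×369 + 1359.3×38.2 + 322.02×38.2
T ≈ 48.05 °C

T_f ≈ 48.0 °C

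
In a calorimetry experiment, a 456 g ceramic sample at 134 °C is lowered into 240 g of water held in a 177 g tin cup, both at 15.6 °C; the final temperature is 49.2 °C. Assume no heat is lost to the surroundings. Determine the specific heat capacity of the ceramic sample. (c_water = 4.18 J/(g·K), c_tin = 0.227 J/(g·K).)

c ≈ 0.907 J/(g·K)

Conservation of energy gives ΣQ = 0:
456×c×(49.2 − 134) + 240×4.18×(49.2 − 15.6) + 177×0.227×(49.2 − 15.6) = 0
-38669 c = -35058
c = -35058/-38669 ≈ 0.9066 J/(g·K)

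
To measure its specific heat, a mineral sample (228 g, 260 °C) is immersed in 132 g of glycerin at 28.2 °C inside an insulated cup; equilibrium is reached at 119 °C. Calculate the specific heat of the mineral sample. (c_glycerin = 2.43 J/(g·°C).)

c ≈ 0.906 J/(g·°C)

m_s c (T_s − T_f) = m_glycerin c_glycerin (T_f − T_0):
228·c·(260 − 119) = 132·2.43·(119 − 28.2)
32148 c = 29125  ⇒  c ≈ 0.906 J/(g·°C)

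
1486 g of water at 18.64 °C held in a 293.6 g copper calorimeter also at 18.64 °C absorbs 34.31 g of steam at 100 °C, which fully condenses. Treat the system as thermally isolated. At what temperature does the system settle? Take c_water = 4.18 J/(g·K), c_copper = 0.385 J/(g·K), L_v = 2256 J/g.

Energy conservation, ΣQ = 0:
steam→water at 100 °C releases m L_v = 34.31×2256 = 77403
  condensate cools 100→T: 34.31×4.18×(T − 100) = 143.42(T − 100)
  water warms: 1486×4.18×(T − 18.64) = 6211.5(T − 18.64)
  copper cup: 293.6×0.385×(T − 18.64) = 113.04(T − 18.64)
6467.9 T = 77403 + 14342 + 117889 = 209634
T ≈ 32.41 °C (< 100 °C, so full condensation is consistent).

T_f ≈ 32.4 °C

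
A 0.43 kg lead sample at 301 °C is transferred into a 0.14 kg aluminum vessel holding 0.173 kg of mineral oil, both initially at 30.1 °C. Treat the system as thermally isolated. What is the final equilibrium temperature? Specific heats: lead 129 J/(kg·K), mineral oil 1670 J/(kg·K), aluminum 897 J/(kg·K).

Let T be the final temperature. ΣQ_i = 0:
0.43*129*(T − 301) + 0.173*1670*(T − 30.1) + 0.14*897*(T − 30.1) = 0
55.47(T − 301) + 288.91(T − 30.1) + 125.58(T − 30.1) = 0
(55.47 + 288.91 + 125.58) T = 55.47*301 + 288.91*30.1 + 125.58*30.1
T = 29173/469.96 ≈ 62.07 °C

T_f ≈ 62.1 °C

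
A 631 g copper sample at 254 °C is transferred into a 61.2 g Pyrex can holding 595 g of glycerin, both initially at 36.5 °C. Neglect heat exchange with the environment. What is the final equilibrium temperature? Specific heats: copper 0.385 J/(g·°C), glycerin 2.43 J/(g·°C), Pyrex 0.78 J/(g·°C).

Heat gained plus heat lost sum to zero:
631×0.385×(T − 254) + 595×2.43×(T − 36.5) + 61.2×0.78×(T − 36.5) = 0
(242.94 + 1445.9 + 47.74) T = 242.94×254 + 1445.9×36.5 + 47.74×36.5
T ≈ 66.93 °C

T_f ≈ 66.9 °C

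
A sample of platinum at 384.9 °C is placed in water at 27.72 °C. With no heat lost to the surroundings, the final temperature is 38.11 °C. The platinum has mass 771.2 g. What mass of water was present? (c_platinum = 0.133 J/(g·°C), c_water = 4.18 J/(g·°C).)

m ≈ 819 g

Let T be the final temperature. ΣQ_i = 0:
771.2·0.133·(38.11 − 384.9) + m·4.18·(38.11 − 27.72) = 0
43.43 m = 35570
m = 35570/43.43 ≈ 819 g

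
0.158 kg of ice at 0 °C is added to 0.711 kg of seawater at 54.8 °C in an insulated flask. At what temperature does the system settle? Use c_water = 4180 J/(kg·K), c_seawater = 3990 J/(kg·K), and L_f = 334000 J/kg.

Energy balance with sensible and latent terms:
fusion: m_ice L_f = 0.158·334000 = 52772; meltwater 0→T: 0.158·4180·T = 660.44 T; seawater cools: 0.711·3990·(T − 54.8) = 2836.9(T − 54.8)
3497.3 T = 155462 − 52772 = 102690
T ≈ 29.36 °C. Since T > 0 °C, the all-ice-melts assumption holds.

T_f ≈ 29.4 °C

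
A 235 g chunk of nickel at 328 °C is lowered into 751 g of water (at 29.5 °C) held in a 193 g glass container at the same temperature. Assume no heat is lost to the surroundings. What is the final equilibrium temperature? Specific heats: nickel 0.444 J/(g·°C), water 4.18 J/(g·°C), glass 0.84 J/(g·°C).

T_f ≈ 38.6 °C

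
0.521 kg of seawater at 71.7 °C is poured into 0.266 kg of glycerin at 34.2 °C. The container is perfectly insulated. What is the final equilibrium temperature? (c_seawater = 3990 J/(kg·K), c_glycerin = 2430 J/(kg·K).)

T_f ≈ 62.8 °C

Energy conservation, ΣQ = 0:
0.521×3990×(T − 71.7) + 0.266×2430×(T − 34.2) = 0
2078.8(T − 71.7) + 646.38(T − 34.2) = 0
2725.2 T = 171155
T = 171155 / 2725.2 = 62.8 °C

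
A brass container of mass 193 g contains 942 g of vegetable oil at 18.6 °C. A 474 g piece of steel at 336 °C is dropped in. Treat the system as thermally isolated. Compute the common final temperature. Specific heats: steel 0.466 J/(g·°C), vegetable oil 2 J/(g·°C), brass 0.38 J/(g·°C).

Let T be the final temperature. ΣQ_i = 0:
474·0.466·(T − 336) + 942·2·(T − 18.6) + 193·0.38·(T − 18.6) = 0
(220.88 + 1884 + 73.34) T = 220.88·336 + 1884·18.6 + 73.34·18.6
T = 110624/2178.2 ≈ 50.79 °C

T_f ≈ 50.8 °C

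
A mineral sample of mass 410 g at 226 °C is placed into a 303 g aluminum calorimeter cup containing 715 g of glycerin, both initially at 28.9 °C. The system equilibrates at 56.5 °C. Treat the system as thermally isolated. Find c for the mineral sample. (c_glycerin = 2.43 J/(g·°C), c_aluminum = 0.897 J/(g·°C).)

Conservation of energy gives ΣQ = 0:
410·c·(56.5 − 226) + 715·2.43·(56.5 − 28.9) + 303·0.897·(56.5 − 28.9) = 0
-69495 c = -55455
c = -55455/-69495 ≈ 0.798 J/(g·°C)

c ≈ 0.798 J/(g·°C)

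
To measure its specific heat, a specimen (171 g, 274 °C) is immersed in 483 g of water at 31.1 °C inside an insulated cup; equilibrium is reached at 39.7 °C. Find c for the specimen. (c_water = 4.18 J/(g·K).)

Heat lost by the specimen = heat gained by the water:
171×c×(274 − 39.7) = 483×4.18×(39.7 − 31.1)
40065 c = 17363  ⇒  c ≈ 0.4334 J/(g·K)

c ≈ 0.433 J/(g·K)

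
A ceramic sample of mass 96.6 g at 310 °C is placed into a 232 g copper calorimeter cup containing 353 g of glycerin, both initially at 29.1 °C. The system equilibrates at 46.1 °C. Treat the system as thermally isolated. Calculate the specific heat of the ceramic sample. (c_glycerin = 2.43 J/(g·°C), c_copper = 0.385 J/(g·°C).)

c ≈ 0.632 J/(g·°C)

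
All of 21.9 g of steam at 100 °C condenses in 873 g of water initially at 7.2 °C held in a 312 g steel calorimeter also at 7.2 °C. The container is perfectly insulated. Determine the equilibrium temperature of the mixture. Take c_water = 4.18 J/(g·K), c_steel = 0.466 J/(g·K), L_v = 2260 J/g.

Energy balance with sensible and latent terms:
condense steam: −21.9×2260 = −49494; condensate cools 100→T: 21.9×4.18×(T − 100) = 91.54(T − 100); original water: 3649.1(T − 7.2); steel cup: 312×0.466×(T − 7.2) = 145.39(T − 7.2)
3886.1 T = 49494 + 9154.2 + 27321 = 85969
T ≈ 22.12 °C, under the boiling point, so the assumption holds.

T_f ≈ 22.1 °C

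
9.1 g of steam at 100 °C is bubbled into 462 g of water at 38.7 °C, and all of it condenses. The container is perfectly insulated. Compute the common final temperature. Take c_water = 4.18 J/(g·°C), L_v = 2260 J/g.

Energy conservation, ΣQ = 0:
latent heat released on condensation: 9.1·2260 = 20566
  condensed water 100 °C→T: 38.04(T − 100)
  original water: 1931.2(T − 38.7)
1969.2 T = 20566 + 3803.8 + 74736 = 99106
T ≈ 50.33 °C (< 100 °C, so full condensation is consistent).

T_f ≈ 50.3 °C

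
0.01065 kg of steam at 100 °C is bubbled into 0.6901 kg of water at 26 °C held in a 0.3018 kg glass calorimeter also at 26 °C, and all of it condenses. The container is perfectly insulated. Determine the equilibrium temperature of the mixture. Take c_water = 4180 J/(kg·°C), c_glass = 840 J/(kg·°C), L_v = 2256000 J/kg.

T_f ≈ 34.6 °C

Energy conservation, ΣQ = 0:
steam→water at 100 °C releases m L_v = 0.01065×2256000 = 24026; condensate cools 100→T: 0.01065×4180×(T − 100) = 44.52(T − 100); water warms: 0.6901×4180×(T − 26) = 2884.6(T − 26); cup: 253.51(T − 26)
3182.6 T = 24026 + 4451.7 + 81591 = 110069
T ≈ 34.58 °C, under the boiling point, so the assumption holds.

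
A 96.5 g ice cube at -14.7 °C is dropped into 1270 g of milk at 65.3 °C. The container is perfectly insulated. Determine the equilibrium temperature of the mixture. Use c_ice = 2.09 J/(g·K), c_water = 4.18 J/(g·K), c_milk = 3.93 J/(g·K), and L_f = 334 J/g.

T_f ≈ 53.9 °C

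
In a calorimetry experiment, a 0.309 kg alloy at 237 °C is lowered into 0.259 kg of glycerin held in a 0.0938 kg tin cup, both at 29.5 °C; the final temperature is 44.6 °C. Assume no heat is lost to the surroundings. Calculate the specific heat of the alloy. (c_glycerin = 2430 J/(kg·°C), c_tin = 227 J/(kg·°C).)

Energy conservation, ΣQ = 0:
0.309×c×(44.6 − 237) + 0.259×2430×(44.6 − 29.5) + 0.0938×227×(44.6 − 29.5) = 0
-59.45 c = -9825
c = -9825/-59.45 ≈ 165.3 J/(kg·°C)

c ≈ 165 J/(kg·°C)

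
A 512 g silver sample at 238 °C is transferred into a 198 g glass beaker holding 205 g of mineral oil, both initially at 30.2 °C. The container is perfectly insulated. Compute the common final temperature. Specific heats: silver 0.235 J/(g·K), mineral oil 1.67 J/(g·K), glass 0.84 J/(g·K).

T_f ≈ 70.0 °C

Let T be the final temperature. ΣQ_i = 0:
512×0.235×(T − 238) + 205×1.67×(T − 30.2) + 198×0.84×(T − 30.2) = 0
120.32(T − 238) + 342.35(T − 30.2) + 166.32(T − 30.2) = 0
628.99 T = 43998
T = 43998 / 628.99 = 70 °C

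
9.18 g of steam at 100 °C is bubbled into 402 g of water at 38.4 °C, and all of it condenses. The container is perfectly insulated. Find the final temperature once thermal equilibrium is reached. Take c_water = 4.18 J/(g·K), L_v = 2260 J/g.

T_f ≈ 51.8 °C

Taking heat into each body as positive, Σ m c ΔT = 0:
latent heat released on condensation: 9.18×2260 = 20747; condensed water 100 °C→T: 38.37(T − 100); water warms: 402×4.18×(T − 38.4) = 1680.4(T − 38.4)
1718.7 T = 20747 + 3837.2 + 64526 = 89110
T ≈ 51.85 °C — below 100 °C, confirming all the steam condensed.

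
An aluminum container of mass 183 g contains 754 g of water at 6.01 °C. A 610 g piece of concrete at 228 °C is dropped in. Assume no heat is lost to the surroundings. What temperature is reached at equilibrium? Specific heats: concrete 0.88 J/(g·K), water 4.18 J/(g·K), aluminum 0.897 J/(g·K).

T_f ≈ 36.9 °C

Net heat exchanged in the isolated system is zero:
610*0.88*(T − 228) + 754*4.18*(T − 6.01) + 183*0.897*(T − 6.01) = 0
(536.8 + 3151.7 + 164.15) T = 536.8*228 + 3151.7*6.01 + 164.15*6.01
T ≈ 36.94 °C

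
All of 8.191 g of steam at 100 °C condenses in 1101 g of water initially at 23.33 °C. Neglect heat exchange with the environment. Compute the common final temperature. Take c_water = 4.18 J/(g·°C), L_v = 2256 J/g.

Heat gained plus heat lost sum to zero:
condense steam: −8.191·2256 = −18479
  condensed water 100 °C→T: 34.24(T − 100)
  water warms: 1101·4.18·(T − 23.33) = 4602.2(T − 23.33)
4636.4 T = 18479 + 3423.8 + 107369 = 129272
T ≈ 27.88 °C, under the boiling point, so the assumption holds.

T_f ≈ 27.9 °C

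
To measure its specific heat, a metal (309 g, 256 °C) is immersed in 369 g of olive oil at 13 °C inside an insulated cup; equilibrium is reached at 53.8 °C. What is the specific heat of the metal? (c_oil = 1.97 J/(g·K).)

Heat lost by the metal = heat gained by the oil:
309×c×(256 − 53.8) = 369×1.97×(53.8 − 13)
62480 c = 29659  ⇒  c ≈ 0.4747 J/(g·K)

c ≈ 0.475 J/(g·K)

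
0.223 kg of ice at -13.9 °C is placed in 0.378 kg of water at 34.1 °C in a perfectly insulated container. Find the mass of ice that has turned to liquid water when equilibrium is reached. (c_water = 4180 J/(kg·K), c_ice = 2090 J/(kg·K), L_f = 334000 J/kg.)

m_melted ≈ 0.142 kg

Water can give up m c ΔT = 0.378×4180×34.1 = 53879 J before reaching 0 °C.
Warming the ice to 0 °C takes 0.223×2090×13.9 = 6478.4 J, leaving 47401 J for melting.
Fully melting the ice requires m_ice L_f = 0.223×334000 = 74482 J.
That's not enough to melt it all — equilibrium is at 0 °C with ice remaining.
Mass melted = 47401/334000 ≈ 0.1419 kg.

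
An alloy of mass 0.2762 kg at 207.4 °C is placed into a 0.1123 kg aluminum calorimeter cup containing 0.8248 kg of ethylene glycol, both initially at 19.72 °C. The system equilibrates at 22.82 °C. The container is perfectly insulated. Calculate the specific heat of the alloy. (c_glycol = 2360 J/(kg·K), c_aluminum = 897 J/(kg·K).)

c ≈ 124 J/(kg·K)

Let T be the final temperature. ΣQ_i = 0:
0.2762·c·(22.82 − 207.4) + 0.8248·2360·(22.82 − 19.72) + 0.1123·897·(22.82 − 19.72) = 0
-50.98 c = -6346.5
c = -6346.5/-50.98 ≈ 124.5 J/(kg·K)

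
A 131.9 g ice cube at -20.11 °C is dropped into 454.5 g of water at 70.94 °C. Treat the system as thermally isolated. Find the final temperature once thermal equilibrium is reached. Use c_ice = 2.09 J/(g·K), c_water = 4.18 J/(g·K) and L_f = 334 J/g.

Conservation of energy gives ΣQ = 0:
ice -20.11→0 °C: 131.9×2.09×20.11 = 5543.7
  fusion: m_ice L_f = 131.9×334 = 44055
  warm the meltwater: 551.34 T
  water cools: 454.5×4.18×(T − 70.94) = 1899.8(T − 70.94)
2451.2 T = 134773 − 49598 = 85174
T ≈ 34.75 °C. Since T > 0 °C, the all-ice-melts assumption holds.

T_f ≈ 34.7 °C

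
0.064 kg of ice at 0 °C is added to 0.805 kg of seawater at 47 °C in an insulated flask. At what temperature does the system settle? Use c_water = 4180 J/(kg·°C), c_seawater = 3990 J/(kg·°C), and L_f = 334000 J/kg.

Let T be the final temperature. ΣQ_i = 0:
fusion: m_ice L_f = 0.064·334000 = 21376; warm the meltwater: 267.52 T; seawater cools: 0.805·3990·(T − 47) = 3212(T − 47)
3479.5 T = 150962 − 21376 = 129586
T ≈ 37.24 °C (positive, so assuming full melt was valid).

T_f ≈ 37.2 °C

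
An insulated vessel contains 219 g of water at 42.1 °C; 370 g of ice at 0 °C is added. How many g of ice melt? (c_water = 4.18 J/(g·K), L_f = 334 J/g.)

m_melted ≈ 115 g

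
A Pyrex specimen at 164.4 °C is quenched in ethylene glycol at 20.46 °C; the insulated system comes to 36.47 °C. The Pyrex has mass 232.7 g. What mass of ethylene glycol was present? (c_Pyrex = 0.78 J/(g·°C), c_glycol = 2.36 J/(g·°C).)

m ≈ 615 g

|Q_Pyrex| = |Q_glycol|:
232.7·0.78·(164.4 − 36.47) = m·2.36·(36.47 − 20.46)
37.78 m = 23220  ⇒  m ≈ 614.6 g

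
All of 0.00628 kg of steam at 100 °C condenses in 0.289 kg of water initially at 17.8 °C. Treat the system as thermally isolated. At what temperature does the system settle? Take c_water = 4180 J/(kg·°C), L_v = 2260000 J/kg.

T_f ≈ 31.0 °C

Net heat exchanged in the isolated system is zero:
steam→water at 100 °C releases m L_v = 0.00628·2260000 = 14193
  condensed water 100 °C→T: 26.25(T − 100)
  original water: 1208(T − 17.8)
1234.3 T = 14193 + 2625 + 21503 = 38321
T ≈ 31.05 °C, under the boiling point, so the assumption holds.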